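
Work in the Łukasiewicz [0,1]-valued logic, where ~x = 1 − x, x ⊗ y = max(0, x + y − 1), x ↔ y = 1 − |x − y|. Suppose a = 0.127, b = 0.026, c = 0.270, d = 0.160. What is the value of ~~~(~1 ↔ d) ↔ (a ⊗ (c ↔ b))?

0.840

~1 = 1 − 1.000 = 0.000
~1 ↔ d = 1 − |0.000 − 0.160| = 1 − 0.160 = 0.840
~(~1 ↔ d) = 1 − 0.840 = 0.160
~~(~1 ↔ d) = 1 − 0.160 = 0.840
~~~(~1 ↔ d) = 1 − 0.840 = 0.160
c ↔ b = 1 − |0.270 − 0.026| = 1 − 0.244 = 0.756
a ⊗ (c ↔ b) = max(0, 0.127 + 0.756 − 1) = max(0, -0.117) = 0.000
~~~(~1 ↔ d) ↔ (a ⊗ (c ↔ b)) = 1 − |0.160 − 0.000| = 1 − 0.160 = 0.840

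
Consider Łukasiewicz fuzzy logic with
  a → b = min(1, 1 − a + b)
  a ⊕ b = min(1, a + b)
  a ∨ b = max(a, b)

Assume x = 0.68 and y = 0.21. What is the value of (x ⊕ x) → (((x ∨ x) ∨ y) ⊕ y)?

0.89

x ⊕ x = min(1, 0.68 + 0.68) = min(1, 1.36) = 1.00
x ∨ x = max(0.68, 0.68) = 0.68
(x ∨ x) ∨ y = max(0.68, 0.21) = 0.68
((x ∨ x) ∨ y) ⊕ y = min(1, 0.68 + 0.21) = min(1, 0.89) = 0.89
(x ⊕ x) → (((x ∨ x) ∨ y) ⊕ y) = min(1, 1 − 1.00 + 0.89) = min(1, 0.89) = 0.89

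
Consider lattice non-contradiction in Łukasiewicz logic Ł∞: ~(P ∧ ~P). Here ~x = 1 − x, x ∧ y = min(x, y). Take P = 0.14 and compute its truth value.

~P = 1 − 0.14 = 0.86
P ∧ ~P = min(0.14, 0.86) = 0.14
~(P ∧ ~P) = 1 − 0.14 = 0.86
(The value 0.86 < 1 shows this instance is not satisfied; not a Ł∞-tautology — its value is 1 − min(a, 1−a).)

0.86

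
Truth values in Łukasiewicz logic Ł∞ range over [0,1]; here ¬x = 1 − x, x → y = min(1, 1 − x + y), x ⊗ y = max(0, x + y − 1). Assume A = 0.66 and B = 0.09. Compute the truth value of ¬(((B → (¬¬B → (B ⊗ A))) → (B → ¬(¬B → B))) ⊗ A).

¬B = 1 − 0.09 = 0.91
¬¬B = 1 − 0.91 = 0.09
B ⊗ A = max(0, 0.09 + 0.66 − 1) = max(0, -0.25) = 0.00
¬¬B → (B ⊗ A) = min(1, 1 − 0.09 + 0.00) = min(1, 0.91) = 0.91
B → (¬¬B → (B ⊗ A)) = min(1, 1 − 0.09 + 0.91) = min(1, 1.82) = 1.00
¬B → B = min(1, 1 − 0.91 + 0.09) = min(1, 0.18) = 0.18
¬(¬B → B) = 1 − 0.18 = 0.82
B → ¬(¬B → B) = min(1, 1 − 0.09 + 0.82) = min(1, 1.73) = 1.00
(B → (¬¬B → (B ⊗ A))) → (B → ¬(¬B → B)) = min(1, 1 − 1.00 + 1.00) = min(1, 1.00) = 1.00
((B → (¬¬B → (B ⊗ A))) → (B → ¬(¬B → B))) ⊗ A = max(0, 1.00 + 0.66 − 1) = max(0, 0.66) = 0.66
¬(((B → (¬¬B → (B ⊗ A))) → (B → ¬(¬B → B))) ⊗ A) = 1 − 0.66 = 0.34

0.34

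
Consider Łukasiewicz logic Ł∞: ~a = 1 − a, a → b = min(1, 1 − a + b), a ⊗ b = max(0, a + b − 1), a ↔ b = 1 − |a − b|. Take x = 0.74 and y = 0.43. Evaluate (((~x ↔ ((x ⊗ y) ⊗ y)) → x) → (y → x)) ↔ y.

0.43

~x = 1 − 0.74 = 0.26
x ⊗ y = max(0, 0.74 + 0.43 − 1) = max(0, 0.17) = 0.17
(x ⊗ y) ⊗ y = max(0, 0.17 + 0.43 − 1) = max(0, -0.40) = 0.00
~x ↔ ((x ⊗ y) ⊗ y) = 1 − |0.26 − 0.00| = 1 − 0.26 = 0.74
(~x ↔ ((x ⊗ y) ⊗ y)) → x = min(1, 1 − 0.74 + 0.74) = min(1, 1.00) = 1.00
y → x = min(1, 1 − 0.43 + 0.74) = min(1, 1.31) = 1.00
((~x ↔ ((x ⊗ y) ⊗ y)) → x) → (y → x) = min(1, 1 − 1.00 + 1.00) = min(1, 1.00) = 1.00
(((~x ↔ ((x ⊗ y) ⊗ y)) → x) → (y → x)) ↔ y = 1 − |1.00 − 0.43| = 1 − 0.57 = 0.43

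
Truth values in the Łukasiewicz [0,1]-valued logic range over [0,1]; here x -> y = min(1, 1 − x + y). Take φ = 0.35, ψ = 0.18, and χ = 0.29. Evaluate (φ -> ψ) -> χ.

0.46

φ -> ψ = min(1, 1 − 0.35 + 0.18) = min(1, 0.83) = 0.83
(φ -> ψ) -> χ = min(1, 1 − 0.83 + 0.29) = min(1, 0.46) = 0.46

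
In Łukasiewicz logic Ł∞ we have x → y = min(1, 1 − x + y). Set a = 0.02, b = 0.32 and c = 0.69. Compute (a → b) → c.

a → b = min(1, 1 − 0.02 + 0.32) = min(1, 1.30) = 1.00
(a → b) → c = min(1, 1 − 1.00 + 0.69) = min(1, 0.69) = 0.69

0.69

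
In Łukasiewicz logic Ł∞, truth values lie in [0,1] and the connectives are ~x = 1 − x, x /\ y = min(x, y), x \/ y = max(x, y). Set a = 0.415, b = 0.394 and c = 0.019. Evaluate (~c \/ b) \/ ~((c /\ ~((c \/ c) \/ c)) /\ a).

0.981

~c = 1 − 0.019 = 0.981
~c \/ b = max(0.981, 0.394) = 0.981
c \/ c = max(0.019, 0.019) = 0.019
(c \/ c) \/ c = max(0.019, 0.019) = 0.019
~((c \/ c) \/ c) = 1 − 0.019 = 0.981
c /\ ~((c \/ c) \/ c) = min(0.019, 0.981) = 0.019
(c /\ ~((c \/ c) \/ c)) /\ a = min(0.019, 0.415) = 0.019
~((c /\ ~((c \/ c) \/ c)) /\ a) = 1 − 0.019 = 0.981
(~c \/ b) \/ ~((c /\ ~((c \/ c) \/ c)) /\ a) = max(0.981, 0.981) = 0.981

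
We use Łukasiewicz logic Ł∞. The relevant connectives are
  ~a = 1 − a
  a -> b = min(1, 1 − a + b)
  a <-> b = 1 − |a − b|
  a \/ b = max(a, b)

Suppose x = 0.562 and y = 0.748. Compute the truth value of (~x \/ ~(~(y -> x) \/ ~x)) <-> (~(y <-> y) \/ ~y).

0.690

~x = 1 − 0.562 = 0.438
y -> x = min(1, 1 − 0.748 + 0.562) = min(1, 0.814) = 0.814
~(y -> x) = 1 − 0.814 = 0.186
~(y -> x) \/ ~x = max(0.186, 0.438) = 0.438
~(~(y -> x) \/ ~x) = 1 − 0.438 = 0.562
~x \/ ~(~(y -> x) \/ ~x) = max(0.438, 0.562) = 0.562
y <-> y = 1 − |0.748 − 0.748| = 1 − 0.000 = 1.000
~(y <-> y) = 1 − 1.000 = 0.000
~y = 1 − 0.748 = 0.252
~(y <-> y) \/ ~y = max(0.000, 0.252) = 0.252
(~x \/ ~(~(y -> x) \/ ~x)) <-> (~(y <-> y) \/ ~y) = 1 − |0.562 − 0.252| = 1 − 0.310 = 0.690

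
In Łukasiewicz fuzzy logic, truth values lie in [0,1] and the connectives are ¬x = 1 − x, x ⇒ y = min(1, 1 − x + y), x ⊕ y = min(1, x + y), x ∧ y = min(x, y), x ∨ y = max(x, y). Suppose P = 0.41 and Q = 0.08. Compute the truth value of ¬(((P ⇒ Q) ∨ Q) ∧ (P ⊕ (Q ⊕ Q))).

P ⇒ Q = min(1, 1 − 0.41 + 0.08) = min(1, 0.67) = 0.67
(P ⇒ Q) ∨ Q = max(0.67, 0.08) = 0.67
Q ⊕ Q = min(1, 0.08 + 0.08) = min(1, 0.16) = 0.16
P ⊕ (Q ⊕ Q) = min(1, 0.41 + 0.16) = min(1, 0.57) = 0.57
((P ⇒ Q) ∨ Q) ∧ (P ⊕ (Q ⊕ Q)) = min(0.67, 0.57) = 0.57
¬(((P ⇒ Q) ∨ Q) ∧ (P ⊕ (Q ⊕ Q))) = 1 − 0.57 = 0.43

0.43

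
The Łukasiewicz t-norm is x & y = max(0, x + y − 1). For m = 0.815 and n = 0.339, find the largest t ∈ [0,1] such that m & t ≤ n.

The residuum of the Łukasiewicz t-norm gives the supremum: min(1, 1 − 0.815 + 0.339).
1 − 0.815 + 0.339 = 0.524, so t = min(1, 0.524) = 0.524.
Check: 0.815 & 0.524 = max(0, 0.339) = 0.339 ≤ 0.339.

0.524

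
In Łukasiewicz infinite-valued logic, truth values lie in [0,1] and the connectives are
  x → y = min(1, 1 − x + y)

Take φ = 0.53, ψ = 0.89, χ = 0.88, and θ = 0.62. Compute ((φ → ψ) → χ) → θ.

φ → ψ = min(1, 1 − 0.53 + 0.89) = min(1, 1.36) = 1.00
(φ → ψ) → χ = min(1, 1 − 1.00 + 0.88) = min(1, 0.88) = 0.88
((φ → ψ) → χ) → θ = min(1, 1 − 0.88 + 0.62) = min(1, 0.74) = 0.74

0.74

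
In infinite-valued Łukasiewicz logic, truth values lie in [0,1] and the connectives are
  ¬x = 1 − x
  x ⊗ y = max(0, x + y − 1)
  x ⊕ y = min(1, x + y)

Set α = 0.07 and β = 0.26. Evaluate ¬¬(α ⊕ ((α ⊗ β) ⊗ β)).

0.07

α ⊗ β = max(0, 0.07 + 0.26 − 1) = max(0, -0.67) = 0.00
(α ⊗ β) ⊗ β = max(0, 0.00 + 0.26 − 1) = max(0, -0.74) = 0.00
α ⊕ ((α ⊗ β) ⊗ β) = min(1, 0.07 + 0.00) = min(1, 0.07) = 0.07
¬(α ⊕ ((α ⊗ β) ⊗ β)) = 1 − 0.07 = 0.93
¬¬(α ⊕ ((α ⊗ β) ⊗ β)) = 1 − 0.93 = 0.07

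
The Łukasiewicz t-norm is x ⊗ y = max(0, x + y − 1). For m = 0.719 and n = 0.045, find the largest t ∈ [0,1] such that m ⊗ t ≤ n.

0.326

The residuum of the Łukasiewicz t-norm gives the supremum: min(1, 1 − 0.719 + 0.045).
1 − 0.719 + 0.045 = 0.326, so t = min(1, 0.326) = 0.326.
Check: 0.719 ⊗ 0.326 = max(0, 0.045) = 0.045 ≤ 0.045.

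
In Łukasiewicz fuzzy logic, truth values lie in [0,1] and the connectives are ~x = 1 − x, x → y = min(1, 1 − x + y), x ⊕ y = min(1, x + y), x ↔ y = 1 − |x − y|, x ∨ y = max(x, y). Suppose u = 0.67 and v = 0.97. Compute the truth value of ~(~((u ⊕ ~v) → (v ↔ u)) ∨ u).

0.33

~v = 1 − 0.97 = 0.03
u ⊕ ~v = min(1, 0.67 + 0.03) = min(1, 0.70) = 0.70
v ↔ u = 1 − |0.97 − 0.67| = 1 − 0.30 = 0.70
(u ⊕ ~v) → (v ↔ u) = min(1, 1 − 0.70 + 0.70) = min(1, 1.00) = 1.00
~((u ⊕ ~v) → (v ↔ u)) = 1 − 1.00 = 0.00
~((u ⊕ ~v) → (v ↔ u)) ∨ u = max(0.00, 0.67) = 0.67
~(~((u ⊕ ~v) → (v ↔ u)) ∨ u) = 1 − 0.67 = 0.33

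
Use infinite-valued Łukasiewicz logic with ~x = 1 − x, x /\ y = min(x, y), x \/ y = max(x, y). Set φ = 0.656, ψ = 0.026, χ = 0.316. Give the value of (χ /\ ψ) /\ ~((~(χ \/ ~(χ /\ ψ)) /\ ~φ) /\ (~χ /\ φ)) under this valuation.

0.026

χ /\ ψ = min(0.316, 0.026) = 0.026
~(χ /\ ψ) = 1 − 0.026 = 0.974
χ \/ ~(χ /\ ψ) = max(0.316, 0.974) = 0.974
~(χ \/ ~(χ /\ ψ)) = 1 − 0.974 = 0.026
~φ = 1 − 0.656 = 0.344
~(χ \/ ~(χ /\ ψ)) /\ ~φ = min(0.026, 0.344) = 0.026
~χ = 1 − 0.316 = 0.684
~χ /\ φ = min(0.684, 0.656) = 0.656
(~(χ \/ ~(χ /\ ψ)) /\ ~φ) /\ (~χ /\ φ) = min(0.026, 0.656) = 0.026
~((~(χ \/ ~(χ /\ ψ)) /\ ~φ) /\ (~χ /\ φ)) = 1 − 0.026 = 0.974
(χ /\ ψ) /\ ~((~(χ \/ ~(χ /\ ψ)) /\ ~φ) /\ (~χ /\ φ)) = min(0.026, 0.974) = 0.026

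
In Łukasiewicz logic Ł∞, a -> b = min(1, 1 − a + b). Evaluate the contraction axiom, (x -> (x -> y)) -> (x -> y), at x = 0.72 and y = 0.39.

x -> y = min(1, 1 − 0.72 + 0.39) = min(1, 0.67) = 0.67
x -> (x -> y) = min(1, 1 − 0.72 + 0.67) = min(1, 0.95) = 0.95
(x -> (x -> y)) -> (x -> y) = min(1, 1 − 0.95 + 0.67) = min(1, 0.72) = 0.72
(The value 0.72 < 1 shows this instance is not satisfied; fails in Ł∞ (the t-norm is not idempotent).)

0.72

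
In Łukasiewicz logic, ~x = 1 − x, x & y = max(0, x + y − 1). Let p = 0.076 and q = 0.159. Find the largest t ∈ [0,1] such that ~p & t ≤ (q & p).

0.076

~p = 1 − 0.076 = 0.924
So the left factor is ~p = 0.924.
q & p = max(0, 0.159 + 0.076 − 1) = max(0, -0.765) = 0.000
So the right-hand bound is q & p = 0.000.
The residuum of the Łukasiewicz t-norm gives the supremum: min(1, 1 − 0.924 + 0.000).
1 − 0.924 + 0.000 = 0.076, so t = min(1, 0.076) = 0.076.
Check: 0.924 & 0.076 = max(0, 0.000) = 0.000 ≤ 0.000.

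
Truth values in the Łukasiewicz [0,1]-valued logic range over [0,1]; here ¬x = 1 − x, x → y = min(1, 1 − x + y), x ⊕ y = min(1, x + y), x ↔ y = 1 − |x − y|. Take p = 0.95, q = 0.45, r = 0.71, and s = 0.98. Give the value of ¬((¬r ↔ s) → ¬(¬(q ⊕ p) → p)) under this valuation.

0.31

¬r = 1 − 0.71 = 0.29
¬r ↔ s = 1 − |0.29 − 0.98| = 1 − 0.69 = 0.31
q ⊕ p = min(1, 0.45 + 0.95) = min(1, 1.40) = 1.00
¬(q ⊕ p) = 1 − 1.00 = 0.00
¬(q ⊕ p) → p = min(1, 1 − 0.00 + 0.95) = min(1, 1.95) = 1.00
¬(¬(q ⊕ p) → p) = 1 − 1.00 = 0.00
(¬r ↔ s) → ¬(¬(q ⊕ p) → p) = min(1, 1 − 0.31 + 0.00) = min(1, 0.69) = 0.69
¬((¬r ↔ s) → ¬(¬(q ⊕ p) → p)) = 1 − 0.69 = 0.31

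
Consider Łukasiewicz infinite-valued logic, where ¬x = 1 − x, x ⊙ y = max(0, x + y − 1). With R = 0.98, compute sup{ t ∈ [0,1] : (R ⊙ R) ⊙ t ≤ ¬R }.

0.06

R ⊙ R = max(0, 0.98 + 0.98 − 1) = max(0, 0.96) = 0.96
So the left factor is R ⊙ R = 0.96.
¬R = 1 − 0.98 = 0.02
So the right-hand bound is ¬R = 0.02.
The residuum of the Łukasiewicz t-norm gives the supremum: min(1, 1 − 0.96 + 0.02).
1 − 0.96 + 0.02 = 0.06, so t = min(1, 0.06) = 0.06.
Check: 0.96 ⊙ 0.06 = max(0, 0.02) = 0.02 ≤ 0.02.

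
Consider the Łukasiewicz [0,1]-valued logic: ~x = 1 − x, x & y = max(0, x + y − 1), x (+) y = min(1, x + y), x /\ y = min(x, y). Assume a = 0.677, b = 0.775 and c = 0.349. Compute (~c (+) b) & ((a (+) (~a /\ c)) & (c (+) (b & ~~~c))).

~c = 1 − 0.349 = 0.651
~c (+) b = min(1, 0.651 + 0.775) = min(1, 1.426) = 1.000
~a = 1 − 0.677 = 0.323
~a /\ c = min(0.323, 0.349) = 0.323
a (+) (~a /\ c) = min(1, 0.677 + 0.323) = min(1, 1.000) = 1.000
~~c = 1 − 0.651 = 0.349
~~~c = 1 − 0.349 = 0.651
b & ~~~c = max(0, 0.775 + 0.651 − 1) = max(0, 0.426) = 0.426
c (+) (b & ~~~c) = min(1, 0.349 + 0.426) = min(1, 0.775) = 0.775
(a (+) (~a /\ c)) & (c (+) (b & ~~~c)) = max(0, 1.000 + 0.775 − 1) = max(0, 0.775) = 0.775
(~c (+) b) & ((a (+) (~a /\ c)) & (c (+) (b & ~~~c))) = max(0, 1.000 + 0.775 − 1) = max(0, 0.775) = 0.775

0.775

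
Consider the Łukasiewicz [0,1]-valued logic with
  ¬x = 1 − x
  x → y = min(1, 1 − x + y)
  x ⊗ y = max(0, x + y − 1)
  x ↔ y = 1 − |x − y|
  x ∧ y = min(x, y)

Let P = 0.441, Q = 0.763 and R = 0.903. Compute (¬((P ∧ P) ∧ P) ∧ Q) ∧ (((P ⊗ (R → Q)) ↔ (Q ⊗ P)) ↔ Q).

0.559

P ∧ P = min(0.441, 0.441) = 0.441
(P ∧ P) ∧ P = min(0.441, 0.441) = 0.441
¬((P ∧ P) ∧ P) = 1 − 0.441 = 0.559
¬((P ∧ P) ∧ P) ∧ Q = min(0.559, 0.763) = 0.559
R → Q = min(1, 1 − 0.903 + 0.763) = min(1, 0.860) = 0.860
P ⊗ (R → Q) = max(0, 0.441 + 0.860 − 1) = max(0, 0.301) = 0.301
Q ⊗ P = max(0, 0.763 + 0.441 − 1) = max(0, 0.204) = 0.204
(P ⊗ (R → Q)) ↔ (Q ⊗ P) = 1 − |0.301 − 0.204| = 1 − 0.097 = 0.903
((P ⊗ (R → Q)) ↔ (Q ⊗ P)) ↔ Q = 1 − |0.903 − 0.763| = 1 − 0.140 = 0.860
(¬((P ∧ P) ∧ P) ∧ Q) ∧ (((P ⊗ (R → Q)) ↔ (Q ⊗ P)) ↔ Q) = min(0.559, 0.860) = 0.559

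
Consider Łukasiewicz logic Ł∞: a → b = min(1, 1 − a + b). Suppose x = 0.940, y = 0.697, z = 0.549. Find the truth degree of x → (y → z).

0.912

y → z = min(1, 1 − 0.697 + 0.549) = min(1, 0.852) = 0.852
x → (y → z) = min(1, 1 − 0.940 + 0.852) = min(1, 0.912) = 0.912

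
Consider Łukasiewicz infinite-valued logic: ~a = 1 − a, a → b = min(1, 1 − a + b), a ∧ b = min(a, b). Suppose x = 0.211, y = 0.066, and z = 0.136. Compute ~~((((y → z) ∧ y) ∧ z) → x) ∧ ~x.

0.789

y → z = min(1, 1 − 0.066 + 0.136) = min(1, 1.070) = 1.000
(y → z) ∧ y = min(1.000, 0.066) = 0.066
((y → z) ∧ y) ∧ z = min(0.066, 0.136) = 0.066
(((y → z) ∧ y) ∧ z) → x = min(1, 1 − 0.066 + 0.211) = min(1, 1.145) = 1.000
~((((y → z) ∧ y) ∧ z) → x) = 1 − 1.000 = 0.000
~~((((y → z) ∧ y) ∧ z) → x) = 1 − 0.000 = 1.000
~x = 1 − 0.211 = 0.789
~~((((y → z) ∧ y) ∧ z) → x) ∧ ~x = min(1.000, 0.789) = 0.789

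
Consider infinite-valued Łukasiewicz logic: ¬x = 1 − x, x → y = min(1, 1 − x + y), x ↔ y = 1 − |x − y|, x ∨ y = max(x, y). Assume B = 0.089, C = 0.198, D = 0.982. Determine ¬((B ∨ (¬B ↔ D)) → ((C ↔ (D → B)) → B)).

0.749

¬B = 1 − 0.089 = 0.911
¬B ↔ D = 1 − |0.911 − 0.982| = 1 − 0.071 = 0.929
B ∨ (¬B ↔ D) = max(0.089, 0.929) = 0.929
D → B = min(1, 1 − 0.982 + 0.089) = min(1, 0.107) = 0.107
C ↔ (D → B) = 1 − |0.198 − 0.107| = 1 − 0.091 = 0.909
(C ↔ (D → B)) → B = min(1, 1 − 0.909 + 0.089) = min(1, 0.180) = 0.180
(B ∨ (¬B ↔ D)) → ((C ↔ (D → B)) → B) = min(1, 1 − 0.929 + 0.180) = min(1, 0.251) = 0.251
¬((B ∨ (¬B ↔ D)) → ((C ↔ (D → B)) → B)) = 1 − 0.251 = 0.749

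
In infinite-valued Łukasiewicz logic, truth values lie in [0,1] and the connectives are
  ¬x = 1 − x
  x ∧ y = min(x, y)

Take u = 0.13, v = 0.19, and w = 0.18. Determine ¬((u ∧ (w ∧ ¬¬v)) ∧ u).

¬v = 1 − 0.19 = 0.81
¬¬v = 1 − 0.81 = 0.19
w ∧ ¬¬v = min(0.18, 0.19) = 0.18
u ∧ (w ∧ ¬¬v) = min(0.13, 0.18) = 0.13
(u ∧ (w ∧ ¬¬v)) ∧ u = min(0.13, 0.13) = 0.13
¬((u ∧ (w ∧ ¬¬v)) ∧ u) = 1 − 0.13 = 0.87

0.87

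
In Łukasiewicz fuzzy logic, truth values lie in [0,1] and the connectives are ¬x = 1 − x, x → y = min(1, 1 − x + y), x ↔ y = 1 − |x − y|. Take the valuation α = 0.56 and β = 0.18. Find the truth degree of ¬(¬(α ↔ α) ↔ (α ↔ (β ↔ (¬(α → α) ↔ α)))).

0.82

α ↔ α = 1 − |0.56 − 0.56| = 1 − 0.00 = 1.00
¬(α ↔ α) = 1 − 1.00 = 0.00
α → α = min(1, 1 − 0.56 + 0.56) = min(1, 1.00) = 1.00
¬(α → α) = 1 − 1.00 = 0.00
¬(α → α) ↔ α = 1 − |0.00 − 0.56| = 1 − 0.56 = 0.44
β ↔ (¬(α → α) ↔ α) = 1 − |0.18 − 0.44| = 1 − 0.26 = 0.74
α ↔ (β ↔ (¬(α → α) ↔ α)) = 1 − |0.56 − 0.74| = 1 − 0.18 = 0.82
¬(α ↔ α) ↔ (α ↔ (β ↔ (¬(α → α) ↔ α))) = 1 − |0.00 − 0.82| = 1 − 0.82 = 0.18
¬(¬(α ↔ α) ↔ (α ↔ (β ↔ (¬(α → α) ↔ α)))) = 1 − 0.18 = 0.82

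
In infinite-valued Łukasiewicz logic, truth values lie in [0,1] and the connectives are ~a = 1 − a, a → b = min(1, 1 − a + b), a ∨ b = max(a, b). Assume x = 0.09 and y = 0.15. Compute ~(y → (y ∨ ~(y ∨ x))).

0.00

y ∨ x = max(0.15, 0.09) = 0.15
~(y ∨ x) = 1 − 0.15 = 0.85
y ∨ ~(y ∨ x) = max(0.15, 0.85) = 0.85
y → (y ∨ ~(y ∨ x)) = min(1, 1 − 0.15 + 0.85) = min(1, 1.70) = 1.00
~(y → (y ∨ ~(y ∨ x))) = 1 − 1.00 = 0.00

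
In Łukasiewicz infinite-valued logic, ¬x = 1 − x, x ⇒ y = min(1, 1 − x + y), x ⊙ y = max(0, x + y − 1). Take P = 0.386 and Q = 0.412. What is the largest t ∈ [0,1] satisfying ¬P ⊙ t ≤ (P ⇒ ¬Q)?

1.000

¬P = 1 − 0.386 = 0.614
So the left factor is ¬P = 0.614.
¬Q = 1 − 0.412 = 0.588
P ⇒ ¬Q = min(1, 1 − 0.386 + 0.588) = min(1, 1.202) = 1.000
So the right-hand bound is P ⇒ ¬Q = 1.000.
The residuum of the Łukasiewicz t-norm gives the supremum: min(1, 1 − 0.614 + 1.000).
1 − 0.614 + 1.000 = 1.386, so t = min(1, 1.386) = 1.000.
Check: 0.614 ⊙ 1.000 = max(0, 0.614) = 0.614 ≤ 1.000.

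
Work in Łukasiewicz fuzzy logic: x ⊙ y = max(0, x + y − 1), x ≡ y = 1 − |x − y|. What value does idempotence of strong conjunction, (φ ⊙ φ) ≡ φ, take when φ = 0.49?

φ ⊙ φ = max(0, 0.49 + 0.49 − 1) = max(0, -0.02) = 0.00
(φ ⊙ φ) ≡ φ = 1 − |0.00 − 0.49| = 1 − 0.49 = 0.51
(The value 0.51 < 1 shows this instance is not satisfied; fails in Ł∞ since a ⊗ a = max(0, 2a−1) ≠ a in general.)

0.51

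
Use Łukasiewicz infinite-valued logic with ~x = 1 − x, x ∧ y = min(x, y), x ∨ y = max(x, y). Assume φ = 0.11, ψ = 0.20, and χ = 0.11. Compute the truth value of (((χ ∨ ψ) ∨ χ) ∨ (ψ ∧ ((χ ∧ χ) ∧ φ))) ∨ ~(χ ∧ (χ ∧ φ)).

χ ∨ ψ = max(0.11, 0.20) = 0.20
(χ ∨ ψ) ∨ χ = max(0.20, 0.11) = 0.20
χ ∧ χ = min(0.11, 0.11) = 0.11
(χ ∧ χ) ∧ φ = min(0.11, 0.11) = 0.11
ψ ∧ ((χ ∧ χ) ∧ φ) = min(0.20, 0.11) = 0.11
((χ ∨ ψ) ∨ χ) ∨ (ψ ∧ ((χ ∧ χ) ∧ φ)) = max(0.20, 0.11) = 0.20
χ ∧ φ = min(0.11, 0.11) = 0.11
χ ∧ (χ ∧ φ) = min(0.11, 0.11) = 0.11
~(χ ∧ (χ ∧ φ)) = 1 − 0.11 = 0.89
(((χ ∨ ψ) ∨ χ) ∨ (ψ ∧ ((χ ∧ χ) ∧ φ))) ∨ ~(χ ∧ (χ ∧ φ)) = max(0.20, 0.89) = 0.89

0.89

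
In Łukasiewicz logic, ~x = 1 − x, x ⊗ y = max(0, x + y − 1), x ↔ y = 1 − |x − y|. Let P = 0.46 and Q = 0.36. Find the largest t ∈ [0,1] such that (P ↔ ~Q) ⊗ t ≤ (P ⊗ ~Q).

0.28

~Q = 1 − 0.36 = 0.64
P ↔ ~Q = 1 − |0.46 − 0.64| = 1 − 0.18 = 0.82
So the left factor is P ↔ ~Q = 0.82.
P ⊗ ~Q = max(0, 0.46 + 0.64 − 1) = max(0, 0.10) = 0.10
So the right-hand bound is P ⊗ ~Q = 0.10.
The residuum of the Łukasiewicz t-norm gives the supremum: min(1, 1 − 0.82 + 0.10).
1 − 0.82 + 0.10 = 0.28, so t = min(1, 0.28) = 0.28.
Check: 0.82 ⊗ 0.28 = max(0, 0.10) = 0.10 ≤ 0.10.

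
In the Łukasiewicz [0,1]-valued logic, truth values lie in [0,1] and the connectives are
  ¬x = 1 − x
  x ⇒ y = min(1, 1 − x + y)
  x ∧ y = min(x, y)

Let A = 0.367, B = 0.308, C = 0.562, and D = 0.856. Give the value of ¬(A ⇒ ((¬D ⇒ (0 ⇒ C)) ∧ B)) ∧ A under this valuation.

¬D = 1 − 0.856 = 0.144
0 ⇒ C = min(1, 1 − 0.000 + 0.562) = min(1, 1.562) = 1.000
¬D ⇒ (0 ⇒ C) = min(1, 1 − 0.144 + 1.000) = min(1, 1.856) = 1.000
(¬D ⇒ (0 ⇒ C)) ∧ B = min(1.000, 0.308) = 0.308
A ⇒ ((¬D ⇒ (0 ⇒ C)) ∧ B) = min(1, 1 − 0.367 + 0.308) = min(1, 0.941) = 0.941
¬(A ⇒ ((¬D ⇒ (0 ⇒ C)) ∧ B)) = 1 − 0.941 = 0.059
¬(A ⇒ ((¬D ⇒ (0 ⇒ C)) ∧ B)) ∧ A = min(0.059, 0.367) = 0.059

0.059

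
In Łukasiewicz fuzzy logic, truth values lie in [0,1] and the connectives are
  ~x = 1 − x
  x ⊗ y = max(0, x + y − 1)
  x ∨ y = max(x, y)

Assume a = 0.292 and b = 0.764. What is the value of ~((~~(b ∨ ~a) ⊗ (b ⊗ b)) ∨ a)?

0.708

~a = 1 − 0.292 = 0.708
b ∨ ~a = max(0.764, 0.708) = 0.764
~(b ∨ ~a) = 1 − 0.764 = 0.236
~~(b ∨ ~a) = 1 − 0.236 = 0.764
b ⊗ b = max(0, 0.764 + 0.764 − 1) = max(0, 0.528) = 0.528
~~(b ∨ ~a) ⊗ (b ⊗ b) = max(0, 0.764 + 0.528 − 1) = max(0, 0.292) = 0.292
(~~(b ∨ ~a) ⊗ (b ⊗ b)) ∨ a = max(0.292, 0.292) = 0.292
~((~~(b ∨ ~a) ⊗ (b ⊗ b)) ∨ a) = 1 − 0.292 = 0.708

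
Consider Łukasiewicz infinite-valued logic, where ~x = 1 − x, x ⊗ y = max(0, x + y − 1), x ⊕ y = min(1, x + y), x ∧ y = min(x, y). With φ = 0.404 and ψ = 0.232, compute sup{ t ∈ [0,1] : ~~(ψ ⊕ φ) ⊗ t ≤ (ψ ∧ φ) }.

0.596

ψ ⊕ φ = min(1, 0.232 + 0.404) = min(1, 0.636) = 0.636
~(ψ ⊕ φ) = 1 − 0.636 = 0.364
~~(ψ ⊕ φ) = 1 − 0.364 = 0.636
So the left factor is ~~(ψ ⊕ φ) = 0.636.
ψ ∧ φ = min(0.232, 0.404) = 0.232
So the right-hand bound is ψ ∧ φ = 0.232.
The residuum of the Łukasiewicz t-norm gives the supremum: min(1, 1 − 0.636 + 0.232).
1 − 0.636 + 0.232 = 0.596, so t = min(1, 0.596) = 0.596.
Check: 0.636 ⊗ 0.596 = max(0, 0.232) = 0.232 ≤ 0.232.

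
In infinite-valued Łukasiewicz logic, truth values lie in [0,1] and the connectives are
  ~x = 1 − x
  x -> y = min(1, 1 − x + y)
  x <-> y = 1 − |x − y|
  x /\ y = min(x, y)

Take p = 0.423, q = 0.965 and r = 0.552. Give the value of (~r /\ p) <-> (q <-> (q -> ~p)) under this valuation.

0.776

~r = 1 − 0.552 = 0.448
~r /\ p = min(0.448, 0.423) = 0.423
~p = 1 − 0.423 = 0.577
q -> ~p = min(1, 1 − 0.965 + 0.577) = min(1, 0.612) = 0.612
q <-> (q -> ~p) = 1 − |0.965 − 0.612| = 1 − 0.353 = 0.647
(~r /\ p) <-> (q <-> (q -> ~p)) = 1 − |0.423 − 0.647| = 1 − 0.224 = 0.776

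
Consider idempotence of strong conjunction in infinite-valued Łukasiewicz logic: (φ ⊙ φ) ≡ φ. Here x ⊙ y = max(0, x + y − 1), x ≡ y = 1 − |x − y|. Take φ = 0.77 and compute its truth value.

φ ⊙ φ = max(0, 0.77 + 0.77 − 1) = max(0, 0.54) = 0.54
(φ ⊙ φ) ≡ φ = 1 − |0.54 − 0.77| = 1 − 0.23 = 0.77
(The value 0.77 < 1 shows this instance is not satisfied; fails in Ł∞ since a ⊗ a = max(0, 2a−1) ≠ a in general.)

0.77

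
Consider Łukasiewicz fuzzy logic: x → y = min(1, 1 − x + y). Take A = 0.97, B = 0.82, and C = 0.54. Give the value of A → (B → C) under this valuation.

0.75

B → C = min(1, 1 − 0.82 + 0.54) = min(1, 0.72) = 0.72
A → (B → C) = min(1, 1 − 0.97 + 0.72) = min(1, 0.75) = 0.75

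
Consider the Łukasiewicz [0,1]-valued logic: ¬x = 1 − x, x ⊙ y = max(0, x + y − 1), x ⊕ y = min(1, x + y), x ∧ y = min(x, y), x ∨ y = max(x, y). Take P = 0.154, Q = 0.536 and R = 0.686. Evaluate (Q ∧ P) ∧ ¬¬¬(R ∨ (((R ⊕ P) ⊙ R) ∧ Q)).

0.154

Q ∧ P = min(0.536, 0.154) = 0.154
R ⊕ P = min(1, 0.686 + 0.154) = min(1, 0.840) = 0.840
(R ⊕ P) ⊙ R = max(0, 0.840 + 0.686 − 1) = max(0, 0.526) = 0.526
((R ⊕ P) ⊙ R) ∧ Q = min(0.526, 0.536) = 0.526
R ∨ (((R ⊕ P) ⊙ R) ∧ Q) = max(0.686, 0.526) = 0.686
¬(R ∨ (((R ⊕ P) ⊙ R) ∧ Q)) = 1 − 0.686 = 0.314
¬¬(R ∨ (((R ⊕ P) ⊙ R) ∧ Q)) = 1 − 0.314 = 0.686
¬¬¬(R ∨ (((R ⊕ P) ⊙ R) ∧ Q)) = 1 − 0.686 = 0.314
(Q ∧ P) ∧ ¬¬¬(R ∨ (((R ⊕ P) ⊙ R) ∧ Q)) = min(0.154, 0.314) = 0.154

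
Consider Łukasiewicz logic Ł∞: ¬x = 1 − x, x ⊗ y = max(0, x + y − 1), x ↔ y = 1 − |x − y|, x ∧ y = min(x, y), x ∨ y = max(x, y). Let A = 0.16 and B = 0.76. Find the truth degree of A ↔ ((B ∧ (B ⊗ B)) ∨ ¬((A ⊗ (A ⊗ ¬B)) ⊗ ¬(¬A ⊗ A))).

0.16

B ⊗ B = max(0, 0.76 + 0.76 − 1) = max(0, 0.52) = 0.52
B ∧ (B ⊗ B) = min(0.76, 0.52) = 0.52
¬B = 1 − 0.76 = 0.24
A ⊗ ¬B = max(0, 0.16 + 0.24 − 1) = max(0, -0.60) = 0.00
A ⊗ (A ⊗ ¬B) = max(0, 0.16 + 0.00 − 1) = max(0, -0.84) = 0.00
¬A = 1 − 0.16 = 0.84
¬A ⊗ A = max(0, 0.84 + 0.16 − 1) = max(0, 0.00) = 0.00
¬(¬A ⊗ A) = 1 − 0.00 = 1.00
(A ⊗ (A ⊗ ¬B)) ⊗ ¬(¬A ⊗ A) = max(0, 0.00 + 1.00 − 1) = max(0, 0.00) = 0.00
¬((A ⊗ (A ⊗ ¬B)) ⊗ ¬(¬A ⊗ A)) = 1 − 0.00 = 1.00
(B ∧ (B ⊗ B)) ∨ ¬((A ⊗ (A ⊗ ¬B)) ⊗ ¬(¬A ⊗ A)) = max(0.52, 1.00) = 1.00
A ↔ ((B ∧ (B ⊗ B)) ∨ ¬((A ⊗ (A ⊗ ¬B)) ⊗ ¬(¬A ⊗ A))) = 1 − |0.16 − 1.00| = 1 − 0.84 = 0.16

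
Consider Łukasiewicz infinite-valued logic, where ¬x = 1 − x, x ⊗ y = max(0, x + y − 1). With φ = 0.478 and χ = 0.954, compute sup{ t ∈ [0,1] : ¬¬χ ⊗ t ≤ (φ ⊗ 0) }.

¬χ = 1 − 0.954 = 0.046
¬¬χ = 1 − 0.046 = 0.954
So the left factor is ¬¬χ = 0.954.
φ ⊗ 0 = max(0, 0.478 + 0.000 − 1) = max(0, -0.522) = 0.000
So the right-hand bound is φ ⊗ 0 = 0.000.
The residuum of the Łukasiewicz t-norm gives the supremum: min(1, 1 − 0.954 + 0.000).
1 − 0.954 + 0.000 = 0.046, so t = min(1, 0.046) = 0.046.
Check: 0.954 ⊗ 0.046 = max(0, 0.000) = 0.000 ≤ 0.000.

0.046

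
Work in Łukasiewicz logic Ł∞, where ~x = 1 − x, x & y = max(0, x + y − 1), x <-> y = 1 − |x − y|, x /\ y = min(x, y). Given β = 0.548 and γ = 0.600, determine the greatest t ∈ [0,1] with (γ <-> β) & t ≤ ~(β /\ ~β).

0.600

γ <-> β = 1 − |0.600 − 0.548| = 1 − 0.052 = 0.948
So the left factor is γ <-> β = 0.948.
~β = 1 − 0.548 = 0.452
β /\ ~β = min(0.548, 0.452) = 0.452
~(β /\ ~β) = 1 − 0.452 = 0.548
So the right-hand bound is ~(β /\ ~β) = 0.548.
The residuum of the Łukasiewicz t-norm gives the supremum: min(1, 1 − 0.948 + 0.548).
1 − 0.948 + 0.548 = 0.600, so t = min(1, 0.600) = 0.600.
Check: 0.948 & 0.600 = max(0, 0.548) = 0.548 ≤ 0.548.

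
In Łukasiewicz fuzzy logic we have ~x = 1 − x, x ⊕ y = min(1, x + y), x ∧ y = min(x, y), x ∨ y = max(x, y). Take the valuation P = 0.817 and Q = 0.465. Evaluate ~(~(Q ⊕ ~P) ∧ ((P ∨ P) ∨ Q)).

~P = 1 − 0.817 = 0.183
Q ⊕ ~P = min(1, 0.465 + 0.183) = min(1, 0.648) = 0.648
~(Q ⊕ ~P) = 1 − 0.648 = 0.352
P ∨ P = max(0.817, 0.817) = 0.817
(P ∨ P) ∨ Q = max(0.817, 0.465) = 0.817
~(Q ⊕ ~P) ∧ ((P ∨ P) ∨ Q) = min(0.352, 0.817) = 0.352
~(~(Q ⊕ ~P) ∧ ((P ∨ P) ∨ Q)) = 1 − 0.352 = 0.648

0.648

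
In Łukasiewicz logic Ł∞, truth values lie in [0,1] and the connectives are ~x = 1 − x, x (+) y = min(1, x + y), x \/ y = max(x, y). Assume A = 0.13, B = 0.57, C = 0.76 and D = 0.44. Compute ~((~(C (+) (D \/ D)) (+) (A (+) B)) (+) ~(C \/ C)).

0.06

D \/ D = max(0.44, 0.44) = 0.44
C (+) (D \/ D) = min(1, 0.76 + 0.44) = min(1, 1.20) = 1.00
~(C (+) (D \/ D)) = 1 − 1.00 = 0.00
A (+) B = min(1, 0.13 + 0.57) = min(1, 0.70) = 0.70
~(C (+) (D \/ D)) (+) (A (+) B) = min(1, 0.00 + 0.70) = min(1, 0.70) = 0.70
C \/ C = max(0.76, 0.76) = 0.76
~(C \/ C) = 1 − 0.76 = 0.24
(~(C (+) (D \/ D)) (+) (A (+) B)) (+) ~(C \/ C) = min(1, 0.70 + 0.24) = min(1, 0.94) = 0.94
~((~(C (+) (D \/ D)) (+) (A (+) B)) (+) ~(C \/ C)) = 1 − 0.94 = 0.06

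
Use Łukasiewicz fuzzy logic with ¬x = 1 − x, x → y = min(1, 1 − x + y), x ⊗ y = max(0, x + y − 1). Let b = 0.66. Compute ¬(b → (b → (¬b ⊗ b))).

0.32

¬b = 1 − 0.66 = 0.34
¬b ⊗ b = max(0, 0.34 + 0.66 − 1) = max(0, 0.00) = 0.00
b → (¬b ⊗ b) = min(1, 1 − 0.66 + 0.00) = min(1, 0.34) = 0.34
b → (b → (¬b ⊗ b)) = min(1, 1 − 0.66 + 0.34) = min(1, 0.68) = 0.68
¬(b → (b → (¬b ⊗ b))) = 1 − 0.68 = 0.32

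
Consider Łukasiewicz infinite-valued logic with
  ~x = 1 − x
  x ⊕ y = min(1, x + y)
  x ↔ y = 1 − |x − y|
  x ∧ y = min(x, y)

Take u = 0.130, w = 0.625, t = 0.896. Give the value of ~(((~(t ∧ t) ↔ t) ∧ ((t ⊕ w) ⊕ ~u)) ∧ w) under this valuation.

0.792

t ∧ t = min(0.896, 0.896) = 0.896
~(t ∧ t) = 1 − 0.896 = 0.104
~(t ∧ t) ↔ t = 1 − |0.104 − 0.896| = 1 − 0.792 = 0.208
t ⊕ w = min(1, 0.896 + 0.625) = min(1, 1.521) = 1.000
~u = 1 − 0.130 = 0.870
(t ⊕ w) ⊕ ~u = min(1, 1.000 + 0.870) = min(1, 1.870) = 1.000
(~(t ∧ t) ↔ t) ∧ ((t ⊕ w) ⊕ ~u) = min(0.208, 1.000) = 0.208
((~(t ∧ t) ↔ t) ∧ ((t ⊕ w) ⊕ ~u)) ∧ w = min(0.208, 0.625) = 0.208
~(((~(t ∧ t) ↔ t) ∧ ((t ⊕ w) ⊕ ~u)) ∧ w) = 1 − 0.208 = 0.792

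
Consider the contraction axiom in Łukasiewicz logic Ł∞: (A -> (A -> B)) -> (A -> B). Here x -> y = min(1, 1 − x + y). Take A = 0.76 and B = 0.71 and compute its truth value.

A -> B = min(1, 1 − 0.76 + 0.71) = min(1, 0.95) = 0.95
A -> (A -> B) = min(1, 1 − 0.76 + 0.95) = min(1, 1.19) = 1.00
(A -> (A -> B)) -> (A -> B) = min(1, 1 − 1.00 + 0.95) = min(1, 0.95) = 0.95
(The value 0.95 < 1 shows this instance is not satisfied; fails in Ł∞ (the t-norm is not idempotent).)

0.95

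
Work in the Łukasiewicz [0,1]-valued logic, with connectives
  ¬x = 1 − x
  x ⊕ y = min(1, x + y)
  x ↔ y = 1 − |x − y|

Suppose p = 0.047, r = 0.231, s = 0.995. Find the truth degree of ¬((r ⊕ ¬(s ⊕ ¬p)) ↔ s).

¬p = 1 − 0.047 = 0.953
s ⊕ ¬p = min(1, 0.995 + 0.953) = min(1, 1.948) = 1.000
¬(s ⊕ ¬p) = 1 − 1.000 = 0.000
r ⊕ ¬(s ⊕ ¬p) = min(1, 0.231 + 0.000) = min(1, 0.231) = 0.231
(r ⊕ ¬(s ⊕ ¬p)) ↔ s = 1 − |0.231 − 0.995| = 1 − 0.764 = 0.236
¬((r ⊕ ¬(s ⊕ ¬p)) ↔ s) = 1 − 0.236 = 0.764

0.764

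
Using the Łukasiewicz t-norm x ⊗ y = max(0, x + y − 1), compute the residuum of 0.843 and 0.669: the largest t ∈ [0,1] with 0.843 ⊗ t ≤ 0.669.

The residuum of the Łukasiewicz t-norm gives the supremum: min(1, 1 − 0.843 + 0.669).
1 − 0.843 + 0.669 = 0.826, so t = min(1, 0.826) = 0.826.
Check: 0.843 ⊗ 0.826 = max(0, 0.669) = 0.669 ≤ 0.669.

0.826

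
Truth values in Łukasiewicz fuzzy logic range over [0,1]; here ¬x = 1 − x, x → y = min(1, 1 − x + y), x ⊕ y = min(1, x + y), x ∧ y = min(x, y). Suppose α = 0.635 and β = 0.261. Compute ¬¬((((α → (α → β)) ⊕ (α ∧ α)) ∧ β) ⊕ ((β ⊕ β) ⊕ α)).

1.000

α → β = min(1, 1 − 0.635 + 0.261) = min(1, 0.626) = 0.626
α → (α → β) = min(1, 1 − 0.635 + 0.626) = min(1, 0.991) = 0.991
α ∧ α = min(0.635, 0.635) = 0.635
(α → (α → β)) ⊕ (α ∧ α) = min(1, 0.991 + 0.635) = min(1, 1.626) = 1.000
((α → (α → β)) ⊕ (α ∧ α)) ∧ β = min(1.000, 0.261) = 0.261
β ⊕ β = min(1, 0.261 + 0.261) = min(1, 0.522) = 0.522
(β ⊕ β) ⊕ α = min(1, 0.522 + 0.635) = min(1, 1.157) = 1.000
(((α → (α → β)) ⊕ (α ∧ α)) ∧ β) ⊕ ((β ⊕ β) ⊕ α) = min(1, 0.261 + 1.000) = min(1, 1.261) = 1.000
¬((((α → (α → β)) ⊕ (α ∧ α)) ∧ β) ⊕ ((β ⊕ β) ⊕ α)) = 1 − 1.000 = 0.000
¬¬((((α → (α → β)) ⊕ (α ∧ α)) ∧ β) ⊕ ((β ⊕ β) ⊕ α)) = 1 − 0.000 = 1.000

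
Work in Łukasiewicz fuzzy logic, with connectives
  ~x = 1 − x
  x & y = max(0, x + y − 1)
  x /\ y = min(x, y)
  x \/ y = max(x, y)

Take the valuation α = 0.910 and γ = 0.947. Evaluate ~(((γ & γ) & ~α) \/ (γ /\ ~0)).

0.053

γ & γ = max(0, 0.947 + 0.947 − 1) = max(0, 0.894) = 0.894
~α = 1 − 0.910 = 0.090
(γ & γ) & ~α = max(0, 0.894 + 0.090 − 1) = max(0, -0.016) = 0.000
~0 = 1 − 0.000 = 1.000
γ /\ ~0 = min(0.947, 1.000) = 0.947
((γ & γ) & ~α) \/ (γ /\ ~0) = max(0.000, 0.947) = 0.947
~(((γ & γ) & ~α) \/ (γ /\ ~0)) = 1 − 0.947 = 0.053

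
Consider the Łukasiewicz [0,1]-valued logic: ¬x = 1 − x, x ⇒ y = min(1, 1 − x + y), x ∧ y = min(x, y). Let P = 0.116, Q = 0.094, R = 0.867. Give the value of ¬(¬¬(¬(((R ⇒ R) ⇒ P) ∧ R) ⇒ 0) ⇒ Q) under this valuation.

0.022

R ⇒ R = min(1, 1 − 0.867 + 0.867) = min(1, 1.000) = 1.000
(R ⇒ R) ⇒ P = min(1, 1 − 1.000 + 0.116) = min(1, 0.116) = 0.116
((R ⇒ R) ⇒ P) ∧ R = min(0.116, 0.867) = 0.116
¬(((R ⇒ R) ⇒ P) ∧ R) = 1 − 0.116 = 0.884
¬(((R ⇒ R) ⇒ P) ∧ R) ⇒ 0 = min(1, 1 − 0.884 + 0.000) = min(1, 0.116) = 0.116
¬(¬(((R ⇒ R) ⇒ P) ∧ R) ⇒ 0) = 1 − 0.116 = 0.884
¬¬(¬(((R ⇒ R) ⇒ P) ∧ R) ⇒ 0) = 1 − 0.884 = 0.116
¬¬(¬(((R ⇒ R) ⇒ P) ∧ R) ⇒ 0) ⇒ Q = min(1, 1 − 0.116 + 0.094) = min(1, 0.978) = 0.978
¬(¬¬(¬(((R ⇒ R) ⇒ P) ∧ R) ⇒ 0) ⇒ Q) = 1 − 0.978 = 0.022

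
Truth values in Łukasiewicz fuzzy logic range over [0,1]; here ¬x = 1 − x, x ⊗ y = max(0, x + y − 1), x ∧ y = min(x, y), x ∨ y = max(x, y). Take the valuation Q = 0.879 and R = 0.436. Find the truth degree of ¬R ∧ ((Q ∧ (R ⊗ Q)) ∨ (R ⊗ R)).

0.315

¬R = 1 − 0.436 = 0.564
R ⊗ Q = max(0, 0.436 + 0.879 − 1) = max(0, 0.315) = 0.315
Q ∧ (R ⊗ Q) = min(0.879, 0.315) = 0.315
R ⊗ R = max(0, 0.436 + 0.436 − 1) = max(0, -0.128) = 0.000
(Q ∧ (R ⊗ Q)) ∨ (R ⊗ R) = max(0.315, 0.000) = 0.315
¬R ∧ ((Q ∧ (R ⊗ Q)) ∨ (R ⊗ R)) = min(0.564, 0.315) = 0.315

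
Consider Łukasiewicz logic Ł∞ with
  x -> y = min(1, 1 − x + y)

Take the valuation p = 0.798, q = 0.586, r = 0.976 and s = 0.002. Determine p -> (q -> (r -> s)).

0.642

r -> s = min(1, 1 − 0.976 + 0.002) = min(1, 0.026) = 0.026
q -> (r -> s) = min(1, 1 − 0.586 + 0.026) = min(1, 0.440) = 0.440
p -> (q -> (r -> s)) = min(1, 1 − 0.798 + 0.440) = min(1, 0.642) = 0.642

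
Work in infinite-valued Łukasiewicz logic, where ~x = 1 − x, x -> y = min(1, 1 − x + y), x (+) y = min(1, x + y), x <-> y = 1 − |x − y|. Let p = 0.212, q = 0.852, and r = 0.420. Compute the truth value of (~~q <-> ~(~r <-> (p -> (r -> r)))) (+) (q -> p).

0.928

~q = 1 − 0.852 = 0.148
~~q = 1 − 0.148 = 0.852
~r = 1 − 0.420 = 0.580
r -> r = min(1, 1 − 0.420 + 0.420) = min(1, 1.000) = 1.000
p -> (r -> r) = min(1, 1 − 0.212 + 1.000) = min(1, 1.788) = 1.000
~r <-> (p -> (r -> r)) = 1 − |0.580 − 1.000| = 1 − 0.420 = 0.580
~(~r <-> (p -> (r -> r))) = 1 − 0.580 = 0.420
~~q <-> ~(~r <-> (p -> (r -> r))) = 1 − |0.852 − 0.420| = 1 − 0.432 = 0.568
q -> p = min(1, 1 − 0.852 + 0.212) = min(1, 0.360) = 0.360
(~~q <-> ~(~r <-> (p -> (r -> r)))) (+) (q -> p) = min(1, 0.568 + 0.360) = min(1, 0.928) = 0.928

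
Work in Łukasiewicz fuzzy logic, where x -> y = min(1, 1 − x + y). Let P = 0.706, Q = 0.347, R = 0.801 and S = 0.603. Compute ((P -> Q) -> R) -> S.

0.603

P -> Q = min(1, 1 − 0.706 + 0.347) = min(1, 0.641) = 0.641
(P -> Q) -> R = min(1, 1 − 0.641 + 0.801) = min(1, 1.160) = 1.000
((P -> Q) -> R) -> S = min(1, 1 − 1.000 + 0.603) = min(1, 0.603) = 0.603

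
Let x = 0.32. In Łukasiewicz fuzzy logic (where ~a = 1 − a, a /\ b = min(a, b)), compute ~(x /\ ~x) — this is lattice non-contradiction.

~x = 1 − 0.32 = 0.68
x /\ ~x = min(0.32, 0.68) = 0.32
~(x /\ ~x) = 1 − 0.32 = 0.68
(The value 0.68 < 1 shows this instance is not satisfied; not a Ł∞-tautology — its value is 1 − min(a, 1−a).)

0.68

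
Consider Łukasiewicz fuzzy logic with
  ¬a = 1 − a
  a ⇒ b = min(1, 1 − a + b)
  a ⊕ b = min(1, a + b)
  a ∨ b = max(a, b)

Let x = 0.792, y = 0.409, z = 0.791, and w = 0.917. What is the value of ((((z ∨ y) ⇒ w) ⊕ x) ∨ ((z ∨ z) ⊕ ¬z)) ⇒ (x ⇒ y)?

z ∨ y = max(0.791, 0.409) = 0.791
(z ∨ y) ⇒ w = min(1, 1 − 0.791 + 0.917) = min(1, 1.126) = 1.000
((z ∨ y) ⇒ w) ⊕ x = min(1, 1.000 + 0.792) = min(1, 1.792) = 1.000
z ∨ z = max(0.791, 0.791) = 0.791
¬z = 1 − 0.791 = 0.209
(z ∨ z) ⊕ ¬z = min(1, 0.791 + 0.209) = min(1, 1.000) = 1.000
(((z ∨ y) ⇒ w) ⊕ x) ∨ ((z ∨ z) ⊕ ¬z) = max(1.000, 1.000) = 1.000
x ⇒ y = min(1, 1 − 0.792 + 0.409) = min(1, 0.617) = 0.617
((((z ∨ y) ⇒ w) ⊕ x) ∨ ((z ∨ z) ⊕ ¬z)) ⇒ (x ⇒ y) = min(1, 1 − 1.000 + 0.617) = min(1, 0.617) = 0.617

0.617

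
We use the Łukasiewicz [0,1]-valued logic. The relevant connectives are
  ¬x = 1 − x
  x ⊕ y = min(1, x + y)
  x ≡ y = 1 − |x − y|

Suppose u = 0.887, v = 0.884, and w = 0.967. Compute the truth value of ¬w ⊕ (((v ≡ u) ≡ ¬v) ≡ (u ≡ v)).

¬w = 1 − 0.967 = 0.033
v ≡ u = 1 − |0.884 − 0.887| = 1 − 0.003 = 0.997
¬v = 1 − 0.884 = 0.116
(v ≡ u) ≡ ¬v = 1 − |0.997 − 0.116| = 1 − 0.881 = 0.119
u ≡ v = 1 − |0.887 − 0.884| = 1 − 0.003 = 0.997
((v ≡ u) ≡ ¬v) ≡ (u ≡ v) = 1 − |0.119 − 0.997| = 1 − 0.878 = 0.122
¬w ⊕ (((v ≡ u) ≡ ¬v) ≡ (u ≡ v)) = min(1, 0.033 + 0.122) = min(1, 0.155) = 0.155

0.155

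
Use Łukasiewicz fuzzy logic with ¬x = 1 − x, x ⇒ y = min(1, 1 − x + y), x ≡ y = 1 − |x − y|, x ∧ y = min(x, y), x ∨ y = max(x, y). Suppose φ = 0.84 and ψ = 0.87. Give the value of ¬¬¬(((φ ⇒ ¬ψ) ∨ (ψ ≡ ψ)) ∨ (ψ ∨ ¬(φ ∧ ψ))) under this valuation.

¬ψ = 1 − 0.87 = 0.13
φ ⇒ ¬ψ = min(1, 1 − 0.84 + 0.13) = min(1, 0.29) = 0.29
ψ ≡ ψ = 1 − |0.87 − 0.87| = 1 − 0.00 = 1.00
(φ ⇒ ¬ψ) ∨ (ψ ≡ ψ) = max(0.29, 1.00) = 1.00
φ ∧ ψ = min(0.84, 0.87) = 0.84
¬(φ ∧ ψ) = 1 − 0.84 = 0.16
ψ ∨ ¬(φ ∧ ψ) = max(0.87, 0.16) = 0.87
((φ ⇒ ¬ψ) ∨ (ψ ≡ ψ)) ∨ (ψ ∨ ¬(φ ∧ ψ)) = max(1.00, 0.87) = 1.00
¬(((φ ⇒ ¬ψ) ∨ (ψ ≡ ψ)) ∨ (ψ ∨ ¬(φ ∧ ψ))) = 1 − 1.00 = 0.00
¬¬(((φ ⇒ ¬ψ) ∨ (ψ ≡ ψ)) ∨ (ψ ∨ ¬(φ ∧ ψ))) = 1 − 0.00 = 1.00
¬¬¬(((φ ⇒ ¬ψ) ∨ (ψ ≡ ψ)) ∨ (ψ ∨ ¬(φ ∧ ψ))) = 1 − 1.00 = 0.00

0.00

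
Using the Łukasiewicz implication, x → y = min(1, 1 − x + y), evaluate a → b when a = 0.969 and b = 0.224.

a → b = min(1, 1 − 0.969 + 0.224) = min(1, 0.255) = 0.255
For comparison, the Gödel implication (1 if x ≤ y else y) would give 0.224.

0.255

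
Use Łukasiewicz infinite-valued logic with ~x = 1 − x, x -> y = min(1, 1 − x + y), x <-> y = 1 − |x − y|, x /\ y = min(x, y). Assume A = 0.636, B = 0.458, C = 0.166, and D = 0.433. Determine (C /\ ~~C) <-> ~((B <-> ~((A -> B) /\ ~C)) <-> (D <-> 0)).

~C = 1 − 0.166 = 0.834
~~C = 1 − 0.834 = 0.166
C /\ ~~C = min(0.166, 0.166) = 0.166
A -> B = min(1, 1 − 0.636 + 0.458) = min(1, 0.822) = 0.822
(A -> B) /\ ~C = min(0.822, 0.834) = 0.822
~((A -> B) /\ ~C) = 1 − 0.822 = 0.178
B <-> ~((A -> B) /\ ~C) = 1 − |0.458 − 0.178| = 1 − 0.280 = 0.720
D <-> 0 = 1 − |0.433 − 0.000| = 1 − 0.433 = 0.567
(B <-> ~((A -> B) /\ ~C)) <-> (D <-> 0) = 1 − |0.720 − 0.567| = 1 − 0.153 = 0.847
~((B <-> ~((A -> B) /\ ~C)) <-> (D <-> 0)) = 1 − 0.847 = 0.153
(C /\ ~~C) <-> ~((B <-> ~((A -> B) /\ ~C)) <-> (D <-> 0)) = 1 − |0.166 − 0.153| = 1 − 0.013 = 0.987

0.987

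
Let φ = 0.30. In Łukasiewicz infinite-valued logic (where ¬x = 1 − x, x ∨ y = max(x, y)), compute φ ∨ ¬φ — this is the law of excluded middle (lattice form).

0.70

¬φ = 1 − 0.30 = 0.70
φ ∨ ¬φ = max(0.30, 0.70) = 0.70
(The value 0.70 < 1 shows this instance is not satisfied; not a Ł∞-tautology — its value is max(a, 1−a).)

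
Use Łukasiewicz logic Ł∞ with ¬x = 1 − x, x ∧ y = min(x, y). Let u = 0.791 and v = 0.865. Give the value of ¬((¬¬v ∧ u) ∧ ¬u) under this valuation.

0.791

¬v = 1 − 0.865 = 0.135
¬¬v = 1 − 0.135 = 0.865
¬¬v ∧ u = min(0.865, 0.791) = 0.791
¬u = 1 − 0.791 = 0.209
(¬¬v ∧ u) ∧ ¬u = min(0.791, 0.209) = 0.209
¬((¬¬v ∧ u) ∧ ¬u) = 1 − 0.209 = 0.791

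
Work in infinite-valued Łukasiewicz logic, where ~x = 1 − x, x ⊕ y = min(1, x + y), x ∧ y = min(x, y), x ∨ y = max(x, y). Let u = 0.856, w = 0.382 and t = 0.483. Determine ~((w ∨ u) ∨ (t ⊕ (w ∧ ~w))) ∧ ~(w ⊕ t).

w ∨ u = max(0.382, 0.856) = 0.856
~w = 1 − 0.382 = 0.618
w ∧ ~w = min(0.382, 0.618) = 0.382
t ⊕ (w ∧ ~w) = min(1, 0.483 + 0.382) = min(1, 0.865) = 0.865
(w ∨ u) ∨ (t ⊕ (w ∧ ~w)) = max(0.856, 0.865) = 0.865
~((w ∨ u) ∨ (t ⊕ (w ∧ ~w))) = 1 − 0.865 = 0.135
w ⊕ t = min(1, 0.382 + 0.483) = min(1, 0.865) = 0.865
~(w ⊕ t) = 1 − 0.865 = 0.135
~((w ∨ u) ∨ (t ⊕ (w ∧ ~w))) ∧ ~(w ⊕ t) = min(0.135, 0.135) = 0.135

0.135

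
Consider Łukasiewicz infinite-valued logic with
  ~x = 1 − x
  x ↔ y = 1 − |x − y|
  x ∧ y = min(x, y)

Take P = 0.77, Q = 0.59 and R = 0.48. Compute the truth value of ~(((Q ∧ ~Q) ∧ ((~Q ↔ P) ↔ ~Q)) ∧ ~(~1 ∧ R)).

~Q = 1 − 0.59 = 0.41
Q ∧ ~Q = min(0.59, 0.41) = 0.41
~Q ↔ P = 1 − |0.41 − 0.77| = 1 − 0.36 = 0.64
(~Q ↔ P) ↔ ~Q = 1 − |0.64 − 0.41| = 1 − 0.23 = 0.77
(Q ∧ ~Q) ∧ ((~Q ↔ P) ↔ ~Q) = min(0.41, 0.77) = 0.41
~1 = 1 − 1.00 = 0.00
~1 ∧ R = min(0.00, 0.48) = 0.00
~(~1 ∧ R) = 1 − 0.00 = 1.00
((Q ∧ ~Q) ∧ ((~Q ↔ P) ↔ ~Q)) ∧ ~(~1 ∧ R) = min(0.41, 1.00) = 0.41
~(((Q ∧ ~Q) ∧ ((~Q ↔ P) ↔ ~Q)) ∧ ~(~1 ∧ R)) = 1 − 0.41 = 0.59

0.59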